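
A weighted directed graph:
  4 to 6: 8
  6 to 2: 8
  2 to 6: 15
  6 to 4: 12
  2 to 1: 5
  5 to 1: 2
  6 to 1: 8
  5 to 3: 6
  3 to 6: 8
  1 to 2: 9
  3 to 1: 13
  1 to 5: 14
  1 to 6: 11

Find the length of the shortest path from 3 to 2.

Paths from 3 to 2:
3-6-2: 8 + 8 = 16
3-6-1-2: 8 + 8 + 9 = 25
3-1-6-2: 13 + 11 + 8 = 32
3-1-2: 13 + 9 = 22
Shortest: 16.

16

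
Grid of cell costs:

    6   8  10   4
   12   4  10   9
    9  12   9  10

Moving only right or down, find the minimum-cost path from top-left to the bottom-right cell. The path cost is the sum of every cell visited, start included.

Take r0c0 -> r0c1 -> r0c2 -> r0c3 -> r1c3 -> r2c3 for a total of 6 + 8 + 10 + 4 + 9 + 10 = 47.

47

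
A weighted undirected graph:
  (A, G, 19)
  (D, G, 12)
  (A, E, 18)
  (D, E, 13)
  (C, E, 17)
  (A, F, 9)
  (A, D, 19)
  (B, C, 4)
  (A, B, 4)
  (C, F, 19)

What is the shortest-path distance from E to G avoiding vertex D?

37

Candidate routes:
E - C - B - A - G: 17 + 4 + 4 + 19 = 44
E - A - G: 18 + 19 = 37
E - C - F - A - G: 17 + 19 + 9 + 19 = 64
The minimum is 37.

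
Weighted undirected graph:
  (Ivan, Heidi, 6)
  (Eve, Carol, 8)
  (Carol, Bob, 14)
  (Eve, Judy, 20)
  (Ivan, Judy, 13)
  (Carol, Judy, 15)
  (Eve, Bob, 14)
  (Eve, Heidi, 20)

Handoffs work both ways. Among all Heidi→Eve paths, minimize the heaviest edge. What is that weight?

Candidate routes:
Heidi - Eve: max(20) = 20
Heidi - Ivan - Judy - Eve: max(6, 13, 20) = 20
Heidi - Ivan - Judy - Carol - Bob - Eve: max(6, 13, 15, 14, 14) = 15
Heidi - Ivan - Judy - Carol - Eve: max(6, 13, 15, 8) = 15
Smallest bottleneck: 15.

15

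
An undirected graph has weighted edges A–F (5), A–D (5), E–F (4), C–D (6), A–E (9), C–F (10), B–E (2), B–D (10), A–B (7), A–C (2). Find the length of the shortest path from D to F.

10

Some routes from D to F:
D → C → A → F: 6 + 2 + 5 = 13
D → A → F: 5 + 5 = 10
D → A → C → F: 5 + 2 + 10 = 17
D → C → F: 6 + 10 = 16
D → B → E → F: 10 + 2 + 4 = 16
D → A → B → E → F: 5 + 7 + 2 + 4 = 18
Shortest: 10.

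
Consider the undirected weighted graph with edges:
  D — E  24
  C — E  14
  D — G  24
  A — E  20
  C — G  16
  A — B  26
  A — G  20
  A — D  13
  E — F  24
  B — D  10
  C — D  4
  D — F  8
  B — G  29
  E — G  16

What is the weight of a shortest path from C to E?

14

A few of the C→E routes:
C-E: 14
C-D-F-E: 4 + 8 + 24 = 36
C-D-E: 4 + 24 = 28
C-D-A-E: 4 + 13 + 20 = 37
C-G-E: 16 + 16 = 32
Shortest: 14.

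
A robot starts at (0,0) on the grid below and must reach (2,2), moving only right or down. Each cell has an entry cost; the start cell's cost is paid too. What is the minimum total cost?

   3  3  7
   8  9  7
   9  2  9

26

Cheapest: [0,0] → [0,1] → [1,1] → [2,1] → [2,2]
  3 + 3 + 9 + 2 + 9 = 26
(Top row then right column would cost 29.)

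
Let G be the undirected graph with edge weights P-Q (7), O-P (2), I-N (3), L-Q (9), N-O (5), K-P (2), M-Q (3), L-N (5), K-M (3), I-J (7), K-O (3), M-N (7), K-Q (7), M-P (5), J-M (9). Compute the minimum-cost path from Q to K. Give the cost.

Checking several routes:
Q-P-K: 7 + 2 = 9
Q-K: 7
Q-M-K: 3 + 3 = 6
Best route has total 6.

6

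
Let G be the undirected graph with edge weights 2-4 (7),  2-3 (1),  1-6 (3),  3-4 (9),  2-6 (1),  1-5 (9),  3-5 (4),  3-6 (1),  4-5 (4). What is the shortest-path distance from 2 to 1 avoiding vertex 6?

14

Paths from 2 to 1 avoiding 6:
2→3→4→5→1: 1 + 9 + 4 + 9 = 23
2→4→5→1: 7 + 4 + 9 = 20
2→4→3→5→1: 7 + 9 + 4 + 9 = 29
2→3→5→1: 1 + 4 + 9 = 14
Best route has total 14.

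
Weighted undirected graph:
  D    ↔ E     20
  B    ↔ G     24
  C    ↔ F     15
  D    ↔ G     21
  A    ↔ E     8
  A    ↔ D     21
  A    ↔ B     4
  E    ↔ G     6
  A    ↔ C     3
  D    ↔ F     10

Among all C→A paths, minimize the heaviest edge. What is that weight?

3

Routes from C to A:
C -> F -> D -> G -> E -> A: max(15, 10, 21, 6, 8) = 21
C -> F -> D -> G -> B -> A: max(15, 10, 21, 24, 4) = 24
C -> A: max(3) = 3
C -> F -> D -> A: max(15, 10, 21) = 21
C -> F -> D -> E -> A: max(15, 10, 20, 8) = 20
C -> F -> D -> E -> G -> B -> A: max(15, 10, 20, 6, 24, 4) = 24
Best route has worst link 3.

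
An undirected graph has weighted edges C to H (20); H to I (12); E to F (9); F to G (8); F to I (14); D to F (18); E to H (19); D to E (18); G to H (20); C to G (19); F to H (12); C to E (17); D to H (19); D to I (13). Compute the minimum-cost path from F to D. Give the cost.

18

Checking several routes:
F-I-H-D: 14 + 12 + 19 = 45
F-H-I-D: 12 + 12 + 13 = 37
F-D: 18
F-H-D: 12 + 19 = 31
F-I-D: 14 + 13 = 27
F-E-D: 9 + 18 = 27
Best route has total 18.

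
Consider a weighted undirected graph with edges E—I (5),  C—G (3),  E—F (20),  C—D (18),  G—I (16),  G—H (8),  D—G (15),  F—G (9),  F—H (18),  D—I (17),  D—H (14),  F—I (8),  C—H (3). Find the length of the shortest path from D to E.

22

Comparing a few candidate routes:
D→H→C→G→I→E: 14 + 3 + 3 + 16 + 5 = 41
D→I→E: 17 + 5 = 22
D→G→F→I→E: 15 + 9 + 8 + 5 = 37
D→C→G→I→E: 18 + 3 + 16 + 5 = 42
D→G→I→E: 15 + 16 + 5 = 36
Best route has total 22.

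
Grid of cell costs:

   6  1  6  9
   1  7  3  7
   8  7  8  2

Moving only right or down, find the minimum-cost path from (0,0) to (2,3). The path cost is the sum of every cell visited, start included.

25

One optimal route is [0,0] -> [0,1] -> [0,2] -> [1,2] -> [1,3] -> [2,3].
Its cost is 6 + 1 + 6 + 3 + 7 + 2 = 25.
For comparison, the top-then-right route costs 31.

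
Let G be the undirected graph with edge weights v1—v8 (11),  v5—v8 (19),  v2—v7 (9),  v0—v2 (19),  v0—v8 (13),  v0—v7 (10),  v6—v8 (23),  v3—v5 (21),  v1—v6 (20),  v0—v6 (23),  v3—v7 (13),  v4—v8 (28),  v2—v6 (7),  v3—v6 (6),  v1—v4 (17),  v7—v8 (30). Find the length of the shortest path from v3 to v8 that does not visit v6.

36

Comparing a few candidate routes:
v3 - v7 - v0 - v8: 13 + 10 + 13 = 36
v3 - v5 - v8: 21 + 19 = 40
v3 - v7 - v8: 13 + 30 = 43
Shortest: 36.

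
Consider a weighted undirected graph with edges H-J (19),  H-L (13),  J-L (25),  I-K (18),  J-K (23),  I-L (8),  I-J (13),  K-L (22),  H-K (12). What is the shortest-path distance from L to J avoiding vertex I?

Comparing a few candidate routes:
L → J: 25
L → K → J: 22 + 23 = 45
L → H → J: 13 + 19 = 32
Best route has total 25.

25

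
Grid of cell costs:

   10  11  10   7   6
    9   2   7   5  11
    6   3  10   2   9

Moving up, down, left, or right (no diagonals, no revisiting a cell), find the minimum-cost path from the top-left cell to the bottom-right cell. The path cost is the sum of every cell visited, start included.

Best path: [0,0]→[1,0]→[1,1]→[1,2]→[1,3]→[2,3]→[2,4]
Cost: 10 + 9 + 2 + 7 + 5 + 2 + 9 = 44

44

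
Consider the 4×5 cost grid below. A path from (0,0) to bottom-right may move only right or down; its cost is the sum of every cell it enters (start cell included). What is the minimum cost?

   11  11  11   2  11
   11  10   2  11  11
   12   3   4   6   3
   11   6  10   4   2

49

Cheapest: [0,0] [0,1] [1,1] [1,2] [2,2] [2,3] [2,4] [3,4]
  11 + 11 + 10 + 2 + 4 + 6 + 3 + 2 = 49
For comparison, the top-then-right route costs 62.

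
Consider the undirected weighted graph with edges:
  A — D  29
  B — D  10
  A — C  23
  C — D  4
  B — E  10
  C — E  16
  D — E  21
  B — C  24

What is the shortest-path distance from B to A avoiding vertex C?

39

Candidate routes:
B - E - D - A: 10 + 21 + 29 = 60
B - D - A: 10 + 29 = 39
Shortest: 39.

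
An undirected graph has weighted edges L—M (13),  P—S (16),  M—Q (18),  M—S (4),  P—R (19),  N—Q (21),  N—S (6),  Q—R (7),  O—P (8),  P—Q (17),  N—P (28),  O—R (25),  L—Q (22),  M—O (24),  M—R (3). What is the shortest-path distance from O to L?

Checking several routes:
O→P→Q→L: 8 + 17 + 22 = 47
O→M→L: 24 + 13 = 37
O→R→M→L: 25 + 3 + 13 = 41
O→P→S→M→L: 8 + 16 + 4 + 13 = 41
O→P→R→M→L: 8 + 19 + 3 + 13 = 43
The minimum is 37.

37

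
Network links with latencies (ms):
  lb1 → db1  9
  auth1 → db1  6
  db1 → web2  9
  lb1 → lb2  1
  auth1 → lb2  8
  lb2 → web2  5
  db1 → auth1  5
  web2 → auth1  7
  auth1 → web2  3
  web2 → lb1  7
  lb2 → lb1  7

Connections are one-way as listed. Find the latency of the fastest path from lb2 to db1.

16

Routes from lb2 to db1:
lb2 → web2 → auth1 → db1: 5 + 7 + 6 = 18
lb2 → web2 → lb1 → db1: 5 + 7 + 9 = 21
lb2 → lb1 → db1: 7 + 9 = 16
The minimum is 16 ms.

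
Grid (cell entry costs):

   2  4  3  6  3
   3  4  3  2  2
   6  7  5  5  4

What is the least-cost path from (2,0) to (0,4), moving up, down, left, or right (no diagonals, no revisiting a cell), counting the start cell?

Best path: (2,0) -> (1,0) -> (1,1) -> (1,2) -> (1,3) -> (1,4) -> (0,4)
Cost: 6 + 3 + 4 + 3 + 2 + 2 + 3 = 23

23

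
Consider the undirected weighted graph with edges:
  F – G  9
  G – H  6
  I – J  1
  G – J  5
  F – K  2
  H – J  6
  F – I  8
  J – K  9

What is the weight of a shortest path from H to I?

7

Some routes from H to I:
H→G→J→I: 6 + 5 + 1 = 12
H→G→F→I: 6 + 9 + 8 = 23
H→J→I: 6 + 1 = 7
Shortest: 7.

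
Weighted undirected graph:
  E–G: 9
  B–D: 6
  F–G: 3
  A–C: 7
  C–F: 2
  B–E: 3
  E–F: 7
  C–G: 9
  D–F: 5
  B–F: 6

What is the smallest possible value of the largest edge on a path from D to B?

6

Candidate routes:
D -> F -> G -> E -> B: max(5, 3, 9, 3) = 9
D -> F -> E -> B: max(5, 7, 3) = 7
D -> F -> B: max(5, 6) = 6
D -> B: max(6) = 6
D -> F -> C -> G -> E -> B: max(5, 2, 9, 9, 3) = 9
Smallest bottleneck: 6.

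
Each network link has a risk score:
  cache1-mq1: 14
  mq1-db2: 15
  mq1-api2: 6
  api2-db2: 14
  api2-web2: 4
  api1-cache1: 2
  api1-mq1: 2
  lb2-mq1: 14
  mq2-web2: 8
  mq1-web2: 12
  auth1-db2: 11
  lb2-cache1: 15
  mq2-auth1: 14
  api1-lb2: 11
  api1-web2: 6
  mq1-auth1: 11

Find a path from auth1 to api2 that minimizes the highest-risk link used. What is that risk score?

A few of the auth1→api2 routes:
auth1-mq1-api1-web2-api2: max(11, 2, 6, 4) = 11
auth1-mq1-api2: max(11, 6) = 11
auth1-mq1-cache1-api1-web2-api2: max(11, 14, 2, 6, 4) = 14
auth1-mq1-web2-api2: max(11, 12, 4) = 12
Best route has worst link 11.

11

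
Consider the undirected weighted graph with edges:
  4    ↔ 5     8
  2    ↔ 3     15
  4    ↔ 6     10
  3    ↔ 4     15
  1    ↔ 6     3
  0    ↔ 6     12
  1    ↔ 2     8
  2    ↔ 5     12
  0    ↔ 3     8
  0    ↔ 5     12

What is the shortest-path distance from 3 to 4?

15

Comparing a few candidate routes:
3 - 0 - 5 - 4: 8 + 12 + 8 = 28
3 - 4: 15
3 - 0 - 6 - 4: 8 + 12 + 10 = 30
The minimum is 15.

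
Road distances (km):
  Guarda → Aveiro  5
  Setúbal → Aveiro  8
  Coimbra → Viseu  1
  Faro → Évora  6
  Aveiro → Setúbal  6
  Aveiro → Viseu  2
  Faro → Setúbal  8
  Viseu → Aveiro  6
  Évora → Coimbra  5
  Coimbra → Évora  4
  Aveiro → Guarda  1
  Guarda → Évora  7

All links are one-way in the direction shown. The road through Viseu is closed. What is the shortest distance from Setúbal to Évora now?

16

Paths from Setúbal to Évora avoiding Viseu:
Setúbal → Aveiro → Guarda → Évora: 8 + 1 + 7 = 16
Best route has total 16 km.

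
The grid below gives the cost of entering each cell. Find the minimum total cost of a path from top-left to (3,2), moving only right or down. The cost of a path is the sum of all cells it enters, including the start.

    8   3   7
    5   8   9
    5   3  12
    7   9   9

Path (0,0)→(1,0)→(2,0)→(2,1)→(3,1)→(3,2): 8 + 5 + 5 + 3 + 9 + 9 = 39.
For comparison, the top-then-right route costs 48.

39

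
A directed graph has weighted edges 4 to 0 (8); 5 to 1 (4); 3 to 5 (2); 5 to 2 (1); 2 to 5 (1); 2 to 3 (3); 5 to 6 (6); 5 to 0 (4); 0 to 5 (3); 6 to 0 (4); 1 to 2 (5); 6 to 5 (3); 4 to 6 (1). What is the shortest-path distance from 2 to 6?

Routes from 2 to 6:
2 - 3 - 5 - 6: 3 + 2 + 6 = 11
2 - 5 - 6: 1 + 6 = 7
The minimum is 7.

7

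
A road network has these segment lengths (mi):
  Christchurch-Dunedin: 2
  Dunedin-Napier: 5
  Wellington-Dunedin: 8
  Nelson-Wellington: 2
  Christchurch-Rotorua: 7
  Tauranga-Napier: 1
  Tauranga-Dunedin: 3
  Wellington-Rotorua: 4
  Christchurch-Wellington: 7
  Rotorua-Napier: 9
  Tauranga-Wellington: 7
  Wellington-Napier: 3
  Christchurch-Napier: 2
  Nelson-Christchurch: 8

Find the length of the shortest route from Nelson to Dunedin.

A few of the Nelson→Dunedin routes:
Nelson-Wellington-Christchurch-Dunedin: 2 + 7 + 2 = 11
Nelson-Wellington-Napier-Tauranga-Dunedin: 2 + 3 + 1 + 3 = 9
Nelson-Wellington-Dunedin: 2 + 8 = 10
Nelson-Wellington-Napier-Christchurch-Dunedin: 2 + 3 + 2 + 2 = 9
Nelson-Christchurch-Dunedin: 8 + 2 = 10
Nelson-Wellington-Napier-Dunedin: 2 + 3 + 5 = 10
Shortest: 9 mi.

9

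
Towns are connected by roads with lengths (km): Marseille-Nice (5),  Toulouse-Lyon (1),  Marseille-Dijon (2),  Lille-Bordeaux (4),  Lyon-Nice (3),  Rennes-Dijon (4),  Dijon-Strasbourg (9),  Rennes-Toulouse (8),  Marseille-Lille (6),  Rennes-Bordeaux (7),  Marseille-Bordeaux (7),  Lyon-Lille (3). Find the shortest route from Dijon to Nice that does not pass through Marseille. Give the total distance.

Routes from Dijon to Nice avoiding Marseille:
Dijon - Rennes - Bordeaux - Lille - Lyon - Nice: 4 + 7 + 4 + 3 + 3 = 21
Dijon - Rennes - Toulouse - Lyon - Nice: 4 + 8 + 1 + 3 = 16
The minimum is 16 km.

16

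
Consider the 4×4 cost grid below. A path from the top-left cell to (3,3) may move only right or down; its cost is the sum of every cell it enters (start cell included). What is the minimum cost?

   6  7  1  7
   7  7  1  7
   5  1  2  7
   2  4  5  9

31

Best path: (0,0)→(0,1)→(0,2)→(1,2)→(2,2)→(3,2)→(3,3)
Cost: 6 + 7 + 1 + 1 + 2 + 5 + 9 = 31
For comparison, the top-then-right route costs 44.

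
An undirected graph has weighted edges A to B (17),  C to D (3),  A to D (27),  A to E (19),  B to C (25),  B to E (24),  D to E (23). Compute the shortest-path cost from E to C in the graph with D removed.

Candidate routes:
E→B→C: 24 + 25 = 49
E→A→B→C: 19 + 17 + 25 = 61
Best route has total 49.

49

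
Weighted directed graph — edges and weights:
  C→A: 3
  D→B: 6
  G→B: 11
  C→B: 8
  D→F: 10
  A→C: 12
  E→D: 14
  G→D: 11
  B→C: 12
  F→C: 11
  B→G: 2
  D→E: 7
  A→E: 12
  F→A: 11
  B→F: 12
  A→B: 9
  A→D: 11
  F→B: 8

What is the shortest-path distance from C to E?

15

A few of the C→E routes:
C→A→D→E: 3 + 11 + 7 = 21
C→A→B→G→D→E: 3 + 9 + 2 + 11 + 7 = 32
C→B→G→D→E: 8 + 2 + 11 + 7 = 28
C→A→E: 3 + 12 = 15
The minimum is 15.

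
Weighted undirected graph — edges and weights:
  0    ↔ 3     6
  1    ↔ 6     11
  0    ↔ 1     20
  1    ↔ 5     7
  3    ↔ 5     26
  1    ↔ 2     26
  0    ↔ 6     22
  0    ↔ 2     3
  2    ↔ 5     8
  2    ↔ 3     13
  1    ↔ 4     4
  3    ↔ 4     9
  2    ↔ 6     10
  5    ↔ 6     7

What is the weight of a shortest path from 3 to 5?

17

Some routes from 3 to 5:
3 -> 2 -> 5: 13 + 8 = 21
3 -> 4 -> 1 -> 5: 9 + 4 + 7 = 20
3 -> 0 -> 2 -> 5: 6 + 3 + 8 = 17
Best route has total 17.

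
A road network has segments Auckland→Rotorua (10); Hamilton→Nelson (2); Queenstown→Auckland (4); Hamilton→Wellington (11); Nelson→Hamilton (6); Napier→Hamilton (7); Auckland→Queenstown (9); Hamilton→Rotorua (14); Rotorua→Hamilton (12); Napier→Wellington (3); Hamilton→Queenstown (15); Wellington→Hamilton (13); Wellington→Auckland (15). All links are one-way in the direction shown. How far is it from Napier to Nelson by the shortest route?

Paths from Napier to Nelson:
Napier - Wellington - Auckland - Rotorua - Hamilton - Nelson: 3 + 15 + 10 + 12 + 2 = 42
Napier - Hamilton - Nelson: 7 + 2 = 9
Napier - Wellington - Hamilton - Nelson: 3 + 13 + 2 = 18
Shortest: 9 mi.

9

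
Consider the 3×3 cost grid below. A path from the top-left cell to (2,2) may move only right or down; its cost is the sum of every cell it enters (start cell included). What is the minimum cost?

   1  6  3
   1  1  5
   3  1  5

9

Best path: [0,0]→[1,0]→[1,1]→[2,1]→[2,2]
Cost: 1 + 1 + 1 + 1 + 5 = 9
For comparison, the top-then-right route costs 20.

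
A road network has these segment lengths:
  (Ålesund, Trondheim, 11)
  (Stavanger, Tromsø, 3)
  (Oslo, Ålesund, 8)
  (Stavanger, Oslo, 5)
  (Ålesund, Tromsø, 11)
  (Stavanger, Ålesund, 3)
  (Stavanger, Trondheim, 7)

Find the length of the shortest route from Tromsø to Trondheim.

10

Routes from Tromsø to Trondheim:
Tromsø - Ålesund - Oslo - Stavanger - Trondheim: 11 + 8 + 5 + 7 = 31
Tromsø - Ålesund - Stavanger - Trondheim: 11 + 3 + 7 = 21
Tromsø - Stavanger - Oslo - Ålesund - Trondheim: 3 + 5 + 8 + 11 = 27
Tromsø - Stavanger - Ålesund - Trondheim: 3 + 3 + 11 = 17
Tromsø - Stavanger - Trondheim: 3 + 7 = 10
Tromsø - Ålesund - Trondheim: 11 + 11 = 22
Best route has total 10.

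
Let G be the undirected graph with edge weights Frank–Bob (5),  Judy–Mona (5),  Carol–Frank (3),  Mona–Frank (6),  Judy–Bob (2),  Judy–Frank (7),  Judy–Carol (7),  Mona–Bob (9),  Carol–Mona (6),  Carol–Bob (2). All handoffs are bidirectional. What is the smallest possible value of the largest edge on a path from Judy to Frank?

3

A few of the Judy→Frank routes:
Judy → Bob → Carol → Mona → Frank: max(2, 2, 6, 6) = 6
Judy → Bob → Frank: max(2, 5) = 5
Judy → Mona → Carol → Frank: max(5, 6, 3) = 6
Judy → Mona → Carol → Bob → Frank: max(5, 6, 2, 5) = 6
Judy → Mona → Frank: max(5, 6) = 6
Judy → Bob → Carol → Frank: max(2, 2, 3) = 3
Best route has worst link 3.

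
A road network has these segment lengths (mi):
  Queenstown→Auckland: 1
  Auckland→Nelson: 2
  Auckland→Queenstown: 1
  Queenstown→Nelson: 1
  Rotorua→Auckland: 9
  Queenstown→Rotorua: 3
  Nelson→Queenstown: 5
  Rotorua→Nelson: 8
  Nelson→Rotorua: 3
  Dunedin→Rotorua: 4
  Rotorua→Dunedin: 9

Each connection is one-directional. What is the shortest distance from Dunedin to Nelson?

Paths from Dunedin to Nelson:
Dunedin → Rotorua → Auckland → Queenstown → Nelson: 4 + 9 + 1 + 1 = 15
Dunedin → Rotorua → Auckland → Nelson: 4 + 9 + 2 = 15
Dunedin → Rotorua → Nelson: 4 + 8 = 12
Shortest: 12 mi.

12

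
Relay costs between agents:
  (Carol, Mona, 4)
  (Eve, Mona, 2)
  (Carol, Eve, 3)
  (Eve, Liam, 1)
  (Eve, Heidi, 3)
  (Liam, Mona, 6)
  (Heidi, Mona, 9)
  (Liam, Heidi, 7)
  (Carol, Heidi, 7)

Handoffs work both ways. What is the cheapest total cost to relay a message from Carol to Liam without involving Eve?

A few of the Carol→Liam routes:
Carol - Heidi - Liam: 7 + 7 = 14
Carol - Mona - Heidi - Liam: 4 + 9 + 7 = 20
Carol - Mona - Liam: 4 + 6 = 10
Shortest: 10.

10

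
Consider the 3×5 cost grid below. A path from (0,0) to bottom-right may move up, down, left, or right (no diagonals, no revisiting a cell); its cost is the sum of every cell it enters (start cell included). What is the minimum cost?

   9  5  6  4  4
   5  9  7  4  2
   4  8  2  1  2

31

Best path: r0c0 -> r0c1 -> r0c2 -> r0c3 -> r1c3 -> r2c3 -> r2c4
Cost: 9 + 5 + 6 + 4 + 4 + 1 + 2 = 31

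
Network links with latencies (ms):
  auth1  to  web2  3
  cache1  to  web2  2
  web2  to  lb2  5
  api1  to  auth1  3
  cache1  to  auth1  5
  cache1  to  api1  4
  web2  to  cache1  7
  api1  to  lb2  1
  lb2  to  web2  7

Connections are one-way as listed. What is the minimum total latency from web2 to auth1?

12

Paths from web2 to auth1:
web2 → cache1 → auth1: 7 + 5 = 12
web2 → cache1 → api1 → auth1: 7 + 4 + 3 = 14
Best route has total 12 ms.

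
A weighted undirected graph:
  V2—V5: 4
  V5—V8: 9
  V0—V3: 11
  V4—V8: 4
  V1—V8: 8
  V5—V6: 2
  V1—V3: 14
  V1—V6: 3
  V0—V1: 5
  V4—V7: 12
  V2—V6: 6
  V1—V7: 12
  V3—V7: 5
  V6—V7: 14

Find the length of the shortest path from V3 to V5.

19

A few of the V3→V5 routes:
V3 - V1 - V6 - V5: 14 + 3 + 2 = 19
V3 - V7 - V6 - V5: 5 + 14 + 2 = 21
V3 - V0 - V1 - V6 - V5: 11 + 5 + 3 + 2 = 21
Best route has total 19.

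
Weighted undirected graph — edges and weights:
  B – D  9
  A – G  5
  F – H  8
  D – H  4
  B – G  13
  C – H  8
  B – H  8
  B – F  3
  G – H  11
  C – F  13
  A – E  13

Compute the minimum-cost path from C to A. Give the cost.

Some routes from C to A:
C - F - B - G - A: 13 + 3 + 13 + 5 = 34
C - H - G - A: 8 + 11 + 5 = 24
C - H - B - G - A: 8 + 8 + 13 + 5 = 34
C - H - F - B - G - A: 8 + 8 + 3 + 13 + 5 = 37
Shortest: 24.

24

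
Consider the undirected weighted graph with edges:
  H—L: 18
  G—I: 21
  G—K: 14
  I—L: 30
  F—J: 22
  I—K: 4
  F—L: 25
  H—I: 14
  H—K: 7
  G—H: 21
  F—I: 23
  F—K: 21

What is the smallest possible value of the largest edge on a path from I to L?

Checking several routes:
I-K-H-L: max(4, 7, 18) = 18
I-H-L: max(14, 18) = 18
I-G-H-L: max(21, 21, 18) = 21
I-K-G-H-L: max(4, 14, 21, 18) = 21
I-G-K-H-L: max(21, 14, 7, 18) = 21
I-F-K-G-H-L: max(23, 21, 14, 21, 18) = 23
Smallest bottleneck: 18.

18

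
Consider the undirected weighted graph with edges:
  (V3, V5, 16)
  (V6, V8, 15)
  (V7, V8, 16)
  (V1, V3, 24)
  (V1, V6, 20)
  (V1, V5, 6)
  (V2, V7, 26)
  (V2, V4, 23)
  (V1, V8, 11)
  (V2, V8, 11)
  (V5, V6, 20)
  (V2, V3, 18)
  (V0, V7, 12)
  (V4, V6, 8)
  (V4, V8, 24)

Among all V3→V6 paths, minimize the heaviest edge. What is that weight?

Comparing a few candidate routes:
V3-V2-V8-V6: max(18, 11, 15) = 18
V3-V2-V8-V1-V5-V6: max(18, 11, 11, 6, 20) = 20
V3-V5-V1-V8-V6: max(16, 6, 11, 15) = 16
Smallest bottleneck: 16.

16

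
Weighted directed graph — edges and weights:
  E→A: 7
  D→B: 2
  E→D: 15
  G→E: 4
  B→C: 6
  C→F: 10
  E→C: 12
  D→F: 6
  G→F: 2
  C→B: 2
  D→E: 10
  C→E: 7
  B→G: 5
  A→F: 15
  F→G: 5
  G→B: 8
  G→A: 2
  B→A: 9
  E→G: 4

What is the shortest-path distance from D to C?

A few of the D→C routes:
D→F→G→B→C: 6 + 5 + 8 + 6 = 25
D→B→G→E→C: 2 + 5 + 4 + 12 = 23
D→B→C: 2 + 6 = 8
D→E→C: 10 + 12 = 22
Best route has total 8.

8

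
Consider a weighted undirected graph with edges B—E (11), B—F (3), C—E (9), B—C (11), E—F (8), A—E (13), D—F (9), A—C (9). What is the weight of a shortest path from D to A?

Comparing a few candidate routes:
D → F → B → C → E → A: 9 + 3 + 11 + 9 + 13 = 45
D → F → B → E → A: 9 + 3 + 11 + 13 = 36
D → F → E → C → A: 9 + 8 + 9 + 9 = 35
D → F → B → C → A: 9 + 3 + 11 + 9 = 32
D → F → E → A: 9 + 8 + 13 = 30
D → F → B → E → C → A: 9 + 3 + 11 + 9 + 9 = 41
Best route has total 30.

30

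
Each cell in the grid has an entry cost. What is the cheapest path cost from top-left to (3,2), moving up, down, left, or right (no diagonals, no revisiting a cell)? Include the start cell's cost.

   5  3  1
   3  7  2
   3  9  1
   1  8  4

Best path: [0,0] → [0,1] → [0,2] → [1,2] → [2,2] → [3,2]
Cost: 5 + 3 + 1 + 2 + 1 + 4 = 16

16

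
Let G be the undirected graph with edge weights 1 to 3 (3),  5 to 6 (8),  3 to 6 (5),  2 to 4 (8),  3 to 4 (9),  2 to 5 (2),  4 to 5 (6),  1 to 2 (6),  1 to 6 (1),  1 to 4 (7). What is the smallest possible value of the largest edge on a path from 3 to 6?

Comparing a few candidate routes:
3→1→4→2→5→6: max(3, 7, 8, 2, 8) = 8
3→1→6: max(3, 1) = 3
3→6: max(5) = 5
3→1→2→5→6: max(3, 6, 2, 8) = 8
3→1→2→4→5→6: max(3, 6, 8, 6, 8) = 8
Best route has worst link 3.

3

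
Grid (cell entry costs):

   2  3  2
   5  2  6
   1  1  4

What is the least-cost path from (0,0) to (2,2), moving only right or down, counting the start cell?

Path [0,0]→[0,1]→[1,1]→[2,1]→[2,2]: 2 + 3 + 2 + 1 + 4 = 12.

12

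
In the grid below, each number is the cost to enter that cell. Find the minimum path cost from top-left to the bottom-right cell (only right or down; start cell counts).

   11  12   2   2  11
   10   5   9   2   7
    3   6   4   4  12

45

Best path: r0c0 → r0c1 → r0c2 → r0c3 → r1c3 → r2c3 → r2c4
Cost: 11 + 12 + 2 + 2 + 2 + 4 + 12 = 45
For comparison, the top-then-right route costs 57.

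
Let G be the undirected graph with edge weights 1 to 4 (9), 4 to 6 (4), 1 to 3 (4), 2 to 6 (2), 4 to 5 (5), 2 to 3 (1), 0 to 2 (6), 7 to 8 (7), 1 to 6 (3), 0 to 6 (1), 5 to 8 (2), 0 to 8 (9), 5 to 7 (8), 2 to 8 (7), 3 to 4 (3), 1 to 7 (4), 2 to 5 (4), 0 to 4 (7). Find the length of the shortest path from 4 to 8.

7

A few of the 4→8 routes:
4 → 6 → 2 → 5 → 8: 4 + 2 + 4 + 2 = 12
4 → 3 → 2 → 8: 3 + 1 + 7 = 11
4 → 5 → 8: 5 + 2 = 7
4 → 6 → 2 → 8: 4 + 2 + 7 = 13
4 → 3 → 2 → 5 → 8: 3 + 1 + 4 + 2 = 10
The minimum is 7.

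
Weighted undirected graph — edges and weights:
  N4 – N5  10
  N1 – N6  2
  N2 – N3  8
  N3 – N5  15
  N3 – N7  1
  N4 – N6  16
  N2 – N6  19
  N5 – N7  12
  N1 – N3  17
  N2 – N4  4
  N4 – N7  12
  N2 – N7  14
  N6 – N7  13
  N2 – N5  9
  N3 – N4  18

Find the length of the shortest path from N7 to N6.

13

Checking several routes:
N7-N3-N2-N6: 1 + 8 + 19 = 28
N7-N2-N6: 14 + 19 = 33
N7-N3-N2-N4-N6: 1 + 8 + 4 + 16 = 29
N7-N3-N1-N6: 1 + 17 + 2 = 20
N7-N4-N6: 12 + 16 = 28
N7-N6: 13
The minimum is 13.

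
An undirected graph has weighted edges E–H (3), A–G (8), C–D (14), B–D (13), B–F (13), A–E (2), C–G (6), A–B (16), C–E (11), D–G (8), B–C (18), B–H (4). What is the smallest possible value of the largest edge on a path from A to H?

Checking several routes:
A→E→H: max(2, 3) = 3
A→E→C→D→B→H: max(2, 11, 14, 13, 4) = 14
A→G→C→E→H: max(8, 6, 11, 3) = 11
A→E→C→G→D→B→H: max(2, 11, 6, 8, 13, 4) = 13
A→G→D→C→E→H: max(8, 8, 14, 11, 3) = 14
A→G→D→B→H: max(8, 8, 13, 4) = 13
The minimum achievable maximum is 3.

3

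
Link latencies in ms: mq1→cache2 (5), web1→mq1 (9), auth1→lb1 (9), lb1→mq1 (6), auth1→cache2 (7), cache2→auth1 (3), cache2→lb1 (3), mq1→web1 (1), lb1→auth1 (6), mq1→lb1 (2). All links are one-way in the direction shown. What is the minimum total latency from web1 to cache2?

Candidate routes:
web1→mq1→lb1→auth1→cache2: 9 + 2 + 6 + 7 = 24
web1→mq1→cache2: 9 + 5 = 14
The minimum is 14 ms.

14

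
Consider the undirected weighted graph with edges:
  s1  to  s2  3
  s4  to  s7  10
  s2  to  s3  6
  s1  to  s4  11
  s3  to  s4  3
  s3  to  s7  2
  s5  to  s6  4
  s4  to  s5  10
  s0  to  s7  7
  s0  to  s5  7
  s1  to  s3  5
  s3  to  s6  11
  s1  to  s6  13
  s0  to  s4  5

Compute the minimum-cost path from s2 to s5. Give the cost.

Checking several routes:
s2 - s3 - s4 - s0 - s5: 6 + 3 + 5 + 7 = 21
s2 - s3 - s7 - s0 - s5: 6 + 2 + 7 + 7 = 22
s2 - s1 - s6 - s5: 3 + 13 + 4 = 20
s2 - s3 - s6 - s5: 6 + 11 + 4 = 21
s2 - s1 - s3 - s4 - s5: 3 + 5 + 3 + 10 = 21
s2 - s3 - s4 - s5: 6 + 3 + 10 = 19
The minimum is 19.

19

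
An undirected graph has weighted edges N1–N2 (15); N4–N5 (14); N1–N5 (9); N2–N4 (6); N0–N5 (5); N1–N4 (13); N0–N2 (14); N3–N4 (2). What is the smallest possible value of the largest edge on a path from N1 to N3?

13

Paths from N1 to N3:
N1→N2→N4→N3: max(15, 6, 2) = 15
N1→N5→N0→N2→N4→N3: max(9, 5, 14, 6, 2) = 14
N1→N5→N4→N3: max(9, 14, 2) = 14
N1→N2→N0→N5→N4→N3: max(15, 14, 5, 14, 2) = 15
N1→N4→N3: max(13, 2) = 13
The minimum achievable maximum is 13.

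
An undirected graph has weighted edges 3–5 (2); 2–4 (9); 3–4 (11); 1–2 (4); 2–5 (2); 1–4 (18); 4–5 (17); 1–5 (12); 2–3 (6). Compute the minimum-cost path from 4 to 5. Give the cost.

Checking several routes:
4 -> 5: 17
4 -> 2 -> 5: 9 + 2 = 11
4 -> 3 -> 5: 11 + 2 = 13
The minimum is 11.

11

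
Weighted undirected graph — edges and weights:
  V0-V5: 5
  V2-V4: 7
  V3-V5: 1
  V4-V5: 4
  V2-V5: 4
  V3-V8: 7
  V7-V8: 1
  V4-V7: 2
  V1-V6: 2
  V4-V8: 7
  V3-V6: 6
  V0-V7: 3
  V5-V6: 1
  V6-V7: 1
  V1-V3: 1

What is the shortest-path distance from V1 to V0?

Checking several routes:
V1-V3-V5-V4-V7-V0: 1 + 1 + 4 + 2 + 3 = 11
V1-V6-V5-V0: 2 + 1 + 5 = 8
V1-V3-V5-V6-V7-V0: 1 + 1 + 1 + 1 + 3 = 7
V1-V3-V5-V0: 1 + 1 + 5 = 7
V1-V3-V6-V7-V0: 1 + 6 + 1 + 3 = 11
V1-V6-V7-V0: 2 + 1 + 3 = 6
Best route has total 6.

6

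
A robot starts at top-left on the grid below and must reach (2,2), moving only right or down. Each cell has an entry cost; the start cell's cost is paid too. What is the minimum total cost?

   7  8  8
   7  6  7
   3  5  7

29

Best path: r0c0 → r1c0 → r2c0 → r2c1 → r2c2
Cost: 7 + 7 + 3 + 5 + 7 = 29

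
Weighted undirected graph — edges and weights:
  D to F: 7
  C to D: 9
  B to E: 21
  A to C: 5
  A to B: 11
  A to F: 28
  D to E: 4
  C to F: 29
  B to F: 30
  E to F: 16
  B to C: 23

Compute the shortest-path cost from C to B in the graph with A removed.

Some routes from C to B avoiding A:
C - D - E - B: 9 + 4 + 21 = 34
C - D - F - E - B: 9 + 7 + 16 + 21 = 53
C - D - F - B: 9 + 7 + 30 = 46
C - B: 23
Shortest: 23.

23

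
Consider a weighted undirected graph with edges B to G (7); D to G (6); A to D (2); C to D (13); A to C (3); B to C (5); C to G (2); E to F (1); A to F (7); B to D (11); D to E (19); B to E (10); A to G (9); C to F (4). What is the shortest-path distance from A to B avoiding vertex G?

Checking several routes:
A -> C -> B: 3 + 5 = 8
A -> D -> B: 2 + 11 = 13
A -> F -> C -> B: 7 + 4 + 5 = 16
Best route has total 8.

8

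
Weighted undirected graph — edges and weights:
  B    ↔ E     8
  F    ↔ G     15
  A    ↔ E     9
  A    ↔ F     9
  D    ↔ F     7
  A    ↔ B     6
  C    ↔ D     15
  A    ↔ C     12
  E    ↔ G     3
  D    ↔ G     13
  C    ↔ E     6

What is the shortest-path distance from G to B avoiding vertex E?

Routes from G to B avoiding E:
G-F-A-B: 15 + 9 + 6 = 30
G-D-C-A-B: 13 + 15 + 12 + 6 = 46
G-D-F-A-B: 13 + 7 + 9 + 6 = 35
G-F-D-C-A-B: 15 + 7 + 15 + 12 + 6 = 55
Best route has total 30.

30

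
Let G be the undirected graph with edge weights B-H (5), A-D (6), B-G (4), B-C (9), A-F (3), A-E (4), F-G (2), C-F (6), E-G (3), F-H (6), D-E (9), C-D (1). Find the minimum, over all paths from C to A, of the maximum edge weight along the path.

6

Some routes from C to A:
C-F-A: max(6, 3) = 6
C-F-G-E-A: max(6, 2, 3, 4) = 6
C-F-H-B-G-E-A: max(6, 6, 5, 4, 3, 4) = 6
C-D-A: max(1, 6) = 6
Smallest bottleneck: 6.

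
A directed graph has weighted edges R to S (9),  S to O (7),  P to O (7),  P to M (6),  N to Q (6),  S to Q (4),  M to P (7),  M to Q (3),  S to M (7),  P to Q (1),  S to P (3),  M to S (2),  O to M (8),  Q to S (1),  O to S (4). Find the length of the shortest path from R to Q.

A few of the R→Q routes:
R → S → M → Q: 9 + 7 + 3 = 19
R → S → P → Q: 9 + 3 + 1 = 13
R → S → Q: 9 + 4 = 13
Shortest: 13.

13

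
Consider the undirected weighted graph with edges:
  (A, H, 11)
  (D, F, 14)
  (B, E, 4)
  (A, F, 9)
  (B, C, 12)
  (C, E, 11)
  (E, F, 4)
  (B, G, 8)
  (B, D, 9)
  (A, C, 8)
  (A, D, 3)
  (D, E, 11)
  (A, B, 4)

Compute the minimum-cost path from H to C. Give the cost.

Some routes from H to C:
H - A - B - E - C: 11 + 4 + 4 + 11 = 30
H - A - F - E - C: 11 + 9 + 4 + 11 = 35
H - A - B - C: 11 + 4 + 12 = 27
H - A - D - B - C: 11 + 3 + 9 + 12 = 35
H - A - C: 11 + 8 = 19
The minimum is 19.

19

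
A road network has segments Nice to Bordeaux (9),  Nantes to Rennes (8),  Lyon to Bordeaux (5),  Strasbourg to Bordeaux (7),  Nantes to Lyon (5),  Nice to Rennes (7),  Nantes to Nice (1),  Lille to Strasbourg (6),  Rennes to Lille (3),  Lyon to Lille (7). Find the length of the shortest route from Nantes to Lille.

11

Some routes from Nantes to Lille:
Nantes - Nice - Rennes - Lille: 1 + 7 + 3 = 11
Nantes - Rennes - Lille: 8 + 3 = 11
Nantes - Nice - Bordeaux - Strasbourg - Lille: 1 + 9 + 7 + 6 = 23
Nantes - Lyon - Lille: 5 + 7 = 12
Nantes - Nice - Bordeaux - Lyon - Lille: 1 + 9 + 5 + 7 = 22
Best route has total 11.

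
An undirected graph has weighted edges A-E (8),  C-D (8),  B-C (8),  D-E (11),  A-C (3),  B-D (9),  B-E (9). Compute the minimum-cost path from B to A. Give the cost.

A few of the B→A routes:
B - D - E - A: 9 + 11 + 8 = 28
B - E - A: 9 + 8 = 17
B - D - C - A: 9 + 8 + 3 = 20
B - C - A: 8 + 3 = 11
Best route has total 11.

11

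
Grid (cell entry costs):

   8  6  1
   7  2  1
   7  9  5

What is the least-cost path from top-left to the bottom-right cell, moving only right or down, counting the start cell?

21

Path r0c0→r0c1→r0c2→r1c2→r2c2: 8 + 6 + 1 + 1 + 5 = 21.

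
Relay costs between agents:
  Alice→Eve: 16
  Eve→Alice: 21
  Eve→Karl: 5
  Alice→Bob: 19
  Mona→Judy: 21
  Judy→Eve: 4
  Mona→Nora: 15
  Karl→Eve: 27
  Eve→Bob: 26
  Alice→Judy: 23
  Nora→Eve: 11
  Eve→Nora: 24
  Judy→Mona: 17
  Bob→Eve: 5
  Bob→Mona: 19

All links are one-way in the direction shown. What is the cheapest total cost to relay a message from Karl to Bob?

53

Paths from Karl to Bob:
Karl → Eve → Alice → Bob: 27 + 21 + 19 = 67
Karl → Eve → Bob: 27 + 26 = 53
The minimum is 53.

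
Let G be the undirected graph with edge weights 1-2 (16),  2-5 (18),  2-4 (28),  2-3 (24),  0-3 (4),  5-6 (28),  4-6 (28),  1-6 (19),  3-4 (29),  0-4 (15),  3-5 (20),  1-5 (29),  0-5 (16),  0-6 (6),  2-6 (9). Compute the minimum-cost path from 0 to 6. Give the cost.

6

Some routes from 0 to 6:
0 - 6: 6
0 - 5 - 2 - 6: 16 + 18 + 9 = 43
0 - 3 - 2 - 6: 4 + 24 + 9 = 37
0 - 4 - 6: 15 + 28 = 43
0 - 5 - 6: 16 + 28 = 44
Best route has total 6.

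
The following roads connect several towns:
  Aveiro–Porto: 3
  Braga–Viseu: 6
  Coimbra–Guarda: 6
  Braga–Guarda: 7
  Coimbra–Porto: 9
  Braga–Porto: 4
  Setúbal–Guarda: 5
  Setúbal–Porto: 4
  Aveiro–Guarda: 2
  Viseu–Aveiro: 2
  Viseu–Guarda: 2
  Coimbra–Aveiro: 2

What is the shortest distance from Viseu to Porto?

5

A few of the Viseu→Porto routes:
Viseu -> Guarda -> Coimbra -> Aveiro -> Porto: 2 + 6 + 2 + 3 = 13
Viseu -> Aveiro -> Porto: 2 + 3 = 5
Viseu -> Braga -> Porto: 6 + 4 = 10
Viseu -> Guarda -> Aveiro -> Porto: 2 + 2 + 3 = 7
Viseu -> Guarda -> Braga -> Porto: 2 + 7 + 4 = 13
Viseu -> Guarda -> Setúbal -> Porto: 2 + 5 + 4 = 11
The minimum is 5.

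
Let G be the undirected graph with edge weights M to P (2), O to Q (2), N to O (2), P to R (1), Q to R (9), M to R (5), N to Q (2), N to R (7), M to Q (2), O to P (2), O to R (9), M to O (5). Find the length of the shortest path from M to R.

3

Checking several routes:
M→Q→O→P→R: 2 + 2 + 2 + 1 = 7
M→R: 5
M→O→P→R: 5 + 2 + 1 = 8
M→P→R: 2 + 1 = 3
Shortest: 3.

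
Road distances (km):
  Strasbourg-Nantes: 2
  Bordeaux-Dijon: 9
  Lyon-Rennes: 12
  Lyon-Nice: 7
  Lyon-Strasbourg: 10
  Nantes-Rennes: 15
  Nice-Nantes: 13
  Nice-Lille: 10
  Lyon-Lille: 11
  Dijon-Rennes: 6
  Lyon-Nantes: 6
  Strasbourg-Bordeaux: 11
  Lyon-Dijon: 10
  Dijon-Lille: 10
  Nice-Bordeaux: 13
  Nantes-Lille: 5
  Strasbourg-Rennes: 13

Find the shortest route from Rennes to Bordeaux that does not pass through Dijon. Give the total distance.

24

Checking several routes:
Rennes-Strasbourg-Bordeaux: 13 + 11 = 24
Rennes-Strasbourg-Nantes-Nice-Bordeaux: 13 + 2 + 13 + 13 = 41
Rennes-Nantes-Strasbourg-Bordeaux: 15 + 2 + 11 = 28
Rennes-Lyon-Nantes-Strasbourg-Bordeaux: 12 + 6 + 2 + 11 = 31
Rennes-Lyon-Nice-Bordeaux: 12 + 7 + 13 = 32
Rennes-Lyon-Strasbourg-Bordeaux: 12 + 10 + 11 = 33
Best route has total 24 km.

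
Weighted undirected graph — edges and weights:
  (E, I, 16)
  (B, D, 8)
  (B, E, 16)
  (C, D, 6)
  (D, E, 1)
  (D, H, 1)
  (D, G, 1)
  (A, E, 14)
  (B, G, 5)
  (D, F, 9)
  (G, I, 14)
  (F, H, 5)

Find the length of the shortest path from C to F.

12

Candidate routes:
C → D → F: 6 + 9 = 15
C → D → H → F: 6 + 1 + 5 = 12
Shortest: 12.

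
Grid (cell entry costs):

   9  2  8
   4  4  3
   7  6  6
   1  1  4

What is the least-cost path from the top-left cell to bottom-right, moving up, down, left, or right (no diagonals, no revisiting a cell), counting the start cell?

26

Take (0,0) -> (0,1) -> (1,1) -> (2,1) -> (3,1) -> (3,2) for a total of 9 + 2 + 4 + 6 + 1 + 4 = 26.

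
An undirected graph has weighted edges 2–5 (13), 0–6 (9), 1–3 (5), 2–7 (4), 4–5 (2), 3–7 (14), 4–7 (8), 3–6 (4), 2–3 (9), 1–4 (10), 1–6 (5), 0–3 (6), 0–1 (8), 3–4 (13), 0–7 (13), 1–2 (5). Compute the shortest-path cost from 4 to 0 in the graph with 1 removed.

Some routes from 4 to 0 avoiding 1:
4 - 3 - 6 - 0: 13 + 4 + 9 = 26
4 - 7 - 2 - 3 - 0: 8 + 4 + 9 + 6 = 27
4 - 7 - 0: 8 + 13 = 21
4 - 7 - 3 - 0: 8 + 14 + 6 = 28
4 - 5 - 2 - 3 - 0: 2 + 13 + 9 + 6 = 30
4 - 3 - 0: 13 + 6 = 19
Shortest: 19.

19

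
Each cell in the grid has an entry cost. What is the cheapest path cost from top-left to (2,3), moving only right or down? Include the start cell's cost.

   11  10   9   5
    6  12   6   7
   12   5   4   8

46

Cheapest: [0,0] → [1,0] → [1,1] → [2,1] → [2,2] → [2,3]
  11 + 6 + 12 + 5 + 4 + 8 = 46
For comparison, the top-then-right route costs 50.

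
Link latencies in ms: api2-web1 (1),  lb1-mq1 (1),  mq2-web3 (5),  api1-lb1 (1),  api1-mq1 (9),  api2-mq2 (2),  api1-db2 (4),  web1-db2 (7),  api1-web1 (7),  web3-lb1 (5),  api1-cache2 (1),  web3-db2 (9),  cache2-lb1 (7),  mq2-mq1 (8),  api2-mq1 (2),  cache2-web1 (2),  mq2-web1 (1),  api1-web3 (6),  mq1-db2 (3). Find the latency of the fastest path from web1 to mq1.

3

A few of the web1→mq1 routes:
web1 -> mq2 -> api2 -> mq1: 1 + 2 + 2 = 5
web1 -> api1 -> lb1 -> mq1: 7 + 1 + 1 = 9
web1 -> mq2 -> mq1: 1 + 8 = 9
web1 -> cache2 -> api1 -> lb1 -> mq1: 2 + 1 + 1 + 1 = 5
web1 -> api2 -> mq1: 1 + 2 = 3
The minimum is 3 ms.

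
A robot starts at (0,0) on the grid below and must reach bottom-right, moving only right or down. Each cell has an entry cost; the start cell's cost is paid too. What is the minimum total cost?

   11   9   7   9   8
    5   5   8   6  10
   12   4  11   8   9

Cheapest: [0,0] → [1,0] → [1,1] → [1,2] → [1,3] → [2,3] → [2,4]
  11 + 5 + 5 + 8 + 6 + 8 + 9 = 52

52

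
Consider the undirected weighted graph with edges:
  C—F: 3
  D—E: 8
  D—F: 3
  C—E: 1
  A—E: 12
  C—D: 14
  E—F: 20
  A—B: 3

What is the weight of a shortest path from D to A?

Routes from D to A:
D -> C -> E -> A: 14 + 1 + 12 = 27
D -> C -> F -> E -> A: 14 + 3 + 20 + 12 = 49
D -> F -> E -> A: 3 + 20 + 12 = 35
D -> F -> C -> E -> A: 3 + 3 + 1 + 12 = 19
D -> E -> A: 8 + 12 = 20
Best route has total 19.

19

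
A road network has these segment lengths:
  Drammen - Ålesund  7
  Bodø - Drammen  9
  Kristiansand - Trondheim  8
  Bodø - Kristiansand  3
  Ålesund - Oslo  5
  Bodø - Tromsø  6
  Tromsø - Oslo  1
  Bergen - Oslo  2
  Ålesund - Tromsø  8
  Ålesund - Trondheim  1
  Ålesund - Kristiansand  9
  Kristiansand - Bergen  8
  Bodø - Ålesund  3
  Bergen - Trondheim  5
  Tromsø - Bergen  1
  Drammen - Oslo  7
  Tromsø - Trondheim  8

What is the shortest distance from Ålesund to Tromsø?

6

Comparing a few candidate routes:
Ålesund - Trondheim - Bergen - Tromsø: 1 + 5 + 1 = 7
Ålesund - Oslo - Tromsø: 5 + 1 = 6
Ålesund - Oslo - Bergen - Tromsø: 5 + 2 + 1 = 8
Ålesund - Tromsø: 8
Shortest: 6.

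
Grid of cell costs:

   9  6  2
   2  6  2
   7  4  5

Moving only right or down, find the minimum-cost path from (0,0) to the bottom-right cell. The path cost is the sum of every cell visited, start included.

24

Cheapest: r0c0 -> r0c1 -> r0c2 -> r1c2 -> r2c2
  9 + 6 + 2 + 2 + 5 = 24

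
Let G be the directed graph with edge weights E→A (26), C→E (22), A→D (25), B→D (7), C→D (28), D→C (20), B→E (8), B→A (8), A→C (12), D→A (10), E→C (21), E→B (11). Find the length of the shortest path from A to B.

Routes from A to B:
A - D - C - E - B: 25 + 20 + 22 + 11 = 78
A - C - E - B: 12 + 22 + 11 = 45
Best route has total 45.

45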